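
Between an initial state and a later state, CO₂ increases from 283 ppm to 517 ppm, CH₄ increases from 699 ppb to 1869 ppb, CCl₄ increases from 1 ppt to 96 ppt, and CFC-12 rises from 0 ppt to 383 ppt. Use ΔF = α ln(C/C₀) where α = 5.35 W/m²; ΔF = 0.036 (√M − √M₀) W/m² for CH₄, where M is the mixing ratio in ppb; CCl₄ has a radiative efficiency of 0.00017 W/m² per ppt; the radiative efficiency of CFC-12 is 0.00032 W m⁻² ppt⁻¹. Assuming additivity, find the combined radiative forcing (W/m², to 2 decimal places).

ΔF = 3.97 W/m²

CO₂: 5.35 × ln(517/283) = 5.35 × ln(1.82686) = 5.35 × 0.60260 = 3.2239 W/m².
CH₄: 0.036 × (√1869 − √699) = 0.036 × (43.2319 − 26.4386) = 0.036 × 16.7933 = 0.6046 W/m².
CCl₄: ΔF = 0.00017 × (96 − 1) = 0.00017 × 95 = 0.0162 W/m².
CFC-12: ΔF = 0.00032 × (383 − 0) = 0.00032 × 383 = 0.1226 W/m².
Total ΔF = 3.2239 + 0.6046 + 0.0162 + 0.1226 = 3.9673 W/m².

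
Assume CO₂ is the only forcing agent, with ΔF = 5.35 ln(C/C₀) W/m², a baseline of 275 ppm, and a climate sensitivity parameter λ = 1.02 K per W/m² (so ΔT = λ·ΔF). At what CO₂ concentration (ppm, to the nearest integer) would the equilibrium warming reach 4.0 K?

C ≈ 572 ppm

Required forcing: ΔF = ΔT/λ = 4.0/1.02 = 3.9216 W/m².
Then ln(C/275) = ΔF/5.35 = 3.9216/5.35 = 0.73301.
So C = 275 × e^0.73301 = 275 × 2.08134 = 572.37 ppm.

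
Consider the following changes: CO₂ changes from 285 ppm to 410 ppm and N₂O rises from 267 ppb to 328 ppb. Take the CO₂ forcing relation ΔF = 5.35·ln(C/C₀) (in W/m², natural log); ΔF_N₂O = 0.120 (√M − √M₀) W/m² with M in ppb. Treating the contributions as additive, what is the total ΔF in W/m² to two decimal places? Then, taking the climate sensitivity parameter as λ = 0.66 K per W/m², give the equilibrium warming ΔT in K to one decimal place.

ΔF = 2.16 W/m²; ΔT = 1.4 K

CO₂: 5.35 × ln(410/285) = 5.35 × ln(1.43860) = 5.35 × 0.36367 = 1.9456 W/m².
N₂O: 0.120 × (√328 − √267) = 0.120 × (18.1108 − 16.3401) = 0.120 × 1.7707 = 0.2125 W/m².
Total ΔF = 1.9456 + 0.2125 = 2.1581 W/m².
ΔT = λ ΔF = 0.66 × 2.16 = 1.4256 K.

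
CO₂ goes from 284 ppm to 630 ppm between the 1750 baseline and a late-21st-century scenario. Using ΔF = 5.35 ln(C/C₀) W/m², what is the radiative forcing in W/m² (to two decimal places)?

CO₂: 5.35 × ln(630/284) = 5.35 × ln(2.21831) = 5.35 × 0.79675 = 4.2626 W/m².

ΔF = 4.26 W/m²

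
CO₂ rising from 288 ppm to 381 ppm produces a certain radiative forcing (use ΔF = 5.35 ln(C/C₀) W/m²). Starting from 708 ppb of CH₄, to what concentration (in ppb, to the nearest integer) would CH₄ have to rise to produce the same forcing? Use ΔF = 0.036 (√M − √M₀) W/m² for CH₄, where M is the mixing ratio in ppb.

M ≈ 4651 ppb

CO₂ forcing: 5.35 × ln(381/288) = 5.35 × 0.279839 = 1.49714 W/m².
Set 0.036(√M − √708) = 1.49714: √M = 1.49714/0.036 + √708 = 41.5872 + 26.6083 = 68.1955.
M = (68.1955)² = 4650.63 ppb.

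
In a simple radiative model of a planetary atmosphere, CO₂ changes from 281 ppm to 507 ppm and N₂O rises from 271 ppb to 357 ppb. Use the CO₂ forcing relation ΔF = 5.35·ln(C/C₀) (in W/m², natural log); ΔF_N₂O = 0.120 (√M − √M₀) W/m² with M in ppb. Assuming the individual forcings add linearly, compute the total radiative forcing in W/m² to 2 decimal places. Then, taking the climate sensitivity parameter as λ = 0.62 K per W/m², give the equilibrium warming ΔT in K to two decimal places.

CO₂: 5.35 × ln(507/281) = 5.35 × ln(1.80427) = 5.35 × 0.59016 = 3.1574 W/m².
N₂O: 0.120 × (√357 − √271) = 0.120 × (18.8944 − 16.4621) = 0.120 × 2.4323 = 0.2919 W/m².
Total ΔF = 3.1574 + 0.2919 = 3.4493 W/m².
ΔT = λ ΔF = 0.62 × 3.45 = 2.1390 K.

ΔF = 3.45 W/m²; ΔT = 2.14 K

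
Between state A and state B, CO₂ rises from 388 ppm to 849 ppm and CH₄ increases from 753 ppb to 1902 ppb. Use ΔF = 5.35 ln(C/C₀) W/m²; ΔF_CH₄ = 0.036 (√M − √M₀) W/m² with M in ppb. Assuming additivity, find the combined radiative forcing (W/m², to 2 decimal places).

CO₂: 5.35 × ln(849/388) = 5.35 × ln(2.18814) = 5.35 × 0.78305 = 4.1893 W/m².
CH₄: 0.036 × (√1902 − √753) = 0.036 × (43.6119 − 27.4408) = 0.036 × 16.1711 = 0.5822 W/m².
Total ΔF = 4.1893 + 0.5822 = 4.7715 W/m².

ΔF = 4.77 W/m²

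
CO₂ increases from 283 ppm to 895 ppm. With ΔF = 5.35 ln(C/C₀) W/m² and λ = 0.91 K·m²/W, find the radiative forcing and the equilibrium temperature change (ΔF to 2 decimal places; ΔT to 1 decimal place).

ΔF = 6.16 W/m²; ΔT = 5.6 K

CO₂: 5.35 × ln(895/283) = 5.35 × ln(3.16254) = 5.35 × 1.15138 = 6.1599 W/m².
ΔT = λ ΔF = 0.91 × 6.16 = 5.6056 K.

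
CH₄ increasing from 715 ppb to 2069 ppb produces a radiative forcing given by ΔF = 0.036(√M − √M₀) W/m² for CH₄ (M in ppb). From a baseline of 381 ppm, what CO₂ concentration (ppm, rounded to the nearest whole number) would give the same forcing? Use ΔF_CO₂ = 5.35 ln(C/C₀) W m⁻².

CH₄ forcing: 0.036 × (√2069 − √715) = 0.036 × (45.4863 − 26.7395) = 0.036 × 18.7468 = 0.67488 W/m².
Set 5.35 ln(C/381) = 0.67488: ln(C/381) = 0.67488/5.35 = 0.12615, so C = 381 × e^0.12615 = 381 × 1.13445 = 432.23 ppm.

C ≈ 432 ppm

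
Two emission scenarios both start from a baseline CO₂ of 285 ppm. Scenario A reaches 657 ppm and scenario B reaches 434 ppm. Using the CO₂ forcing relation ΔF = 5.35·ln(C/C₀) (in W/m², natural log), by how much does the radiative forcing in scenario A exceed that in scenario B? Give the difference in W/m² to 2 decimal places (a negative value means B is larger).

ΔF_A − ΔF_B = 2.22 W/m²

ΔF_A = 5.35 ln(657/285) = 5.35 × 0.83519 = 4.4683 W/m².
ΔF_B = 5.35 ln(434/285) = 5.35 × 0.42056 = 2.2500 W/m².
Difference: 4.4683 − 2.2500 = 2.2183 W/m².
(Equivalently, ΔF_A − ΔF_B = 5.35 ln(657/434) = 5.35 × 0.41464 = 2.2183 W/m².)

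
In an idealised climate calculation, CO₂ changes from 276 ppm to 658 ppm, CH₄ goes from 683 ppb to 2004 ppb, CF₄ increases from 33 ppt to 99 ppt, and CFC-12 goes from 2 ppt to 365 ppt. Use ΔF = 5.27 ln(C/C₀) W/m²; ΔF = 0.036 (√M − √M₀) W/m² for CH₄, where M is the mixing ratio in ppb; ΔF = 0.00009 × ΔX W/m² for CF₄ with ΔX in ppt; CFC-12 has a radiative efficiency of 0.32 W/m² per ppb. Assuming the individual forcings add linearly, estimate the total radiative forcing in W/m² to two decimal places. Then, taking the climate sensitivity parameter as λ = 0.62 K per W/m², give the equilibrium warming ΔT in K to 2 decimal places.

CO₂: 5.27 × ln(658/276) = 5.27 × ln(2.38406) = 5.27 × 0.86880 = 4.5786 W/m².
CH₄: 0.036 × (√2004 − √683) = 0.036 × (44.7661 − 26.1343) = 0.036 × 18.6318 = 0.6707 W/m².
CF₄: ΔF = 0.00009 × (99 − 33) = 0.00009 × 66 = 0.0059 W/m².
CFC-12: Δ = 365 − 2 = 363 ppt = 0.363 ppb; ΔF = 0.32 × 0.363 = 0.1162 W/m².
Total ΔF = 4.5786 + 0.6707 + 0.0059 + 0.1162 = 5.3714 W/m².
ΔT = λ ΔF = 0.62 × 5.37 = 3.3294 K.

ΔF = 5.37 W/m²; ΔT = 3.33 K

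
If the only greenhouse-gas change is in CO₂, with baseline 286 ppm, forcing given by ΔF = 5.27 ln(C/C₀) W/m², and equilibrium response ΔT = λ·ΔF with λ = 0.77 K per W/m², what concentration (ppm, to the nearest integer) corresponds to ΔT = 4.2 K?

Required forcing: ΔF = ΔT/λ = 4.2/0.77 = 5.4545 W/m².
Then ln(C/286) = ΔF/5.27 = 5.4545/5.27 = 1.03501.
So C = 286 × e^1.03501 = 286 × 2.81513 = 805.13 ppm.

C ≈ 805 ppm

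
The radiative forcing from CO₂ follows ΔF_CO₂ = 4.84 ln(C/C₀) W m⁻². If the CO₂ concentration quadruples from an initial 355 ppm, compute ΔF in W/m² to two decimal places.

ΔF = 6.71 W/m²

Because the forcing depends only on the ratio C/C₀, the initial concentration does not enter.
ΔF = 4.84 × ln(4) = 4.84 × 1.38629 = 6.7096 W/m².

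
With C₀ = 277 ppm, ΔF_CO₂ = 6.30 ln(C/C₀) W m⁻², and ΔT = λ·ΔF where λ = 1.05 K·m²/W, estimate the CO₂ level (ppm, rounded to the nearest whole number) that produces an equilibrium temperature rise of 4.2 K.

Required forcing: ΔF = ΔT/λ = 4.2/1.05 = 4.0000 W/m².
Then ln(C/277) = ΔF/6.30 = 4.0000/6.30 = 0.63492.
So C = 277 × e^0.63492 = 277 × 1.88687 = 522.66 ppm.

C ≈ 523 ppm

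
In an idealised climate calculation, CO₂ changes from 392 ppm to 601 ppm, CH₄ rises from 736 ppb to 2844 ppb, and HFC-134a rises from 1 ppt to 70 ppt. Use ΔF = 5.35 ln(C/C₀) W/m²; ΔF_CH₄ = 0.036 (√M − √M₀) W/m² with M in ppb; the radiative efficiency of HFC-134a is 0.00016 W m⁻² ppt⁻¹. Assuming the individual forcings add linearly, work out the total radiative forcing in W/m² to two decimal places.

ΔF = 3.24 W/m²

CO₂: 5.35 × ln(601/392) = 5.35 × ln(1.53316) = 5.35 × 0.42733 = 2.2862 W/m².
CH₄: 0.036 × (√2844 − √736) = 0.036 × (53.3292 − 27.1293) = 0.036 × 26.1999 = 0.9432 W/m².
HFC-134a: ΔF = 0.00016 × (70 − 1) = 0.00016 × 69 = 0.0110 W/m².
Total ΔF = 2.2862 + 0.9432 + 0.0110 = 3.2404 W/m².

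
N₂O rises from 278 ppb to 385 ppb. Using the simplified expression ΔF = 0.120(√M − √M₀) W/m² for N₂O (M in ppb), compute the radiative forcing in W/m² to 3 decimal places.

ΔF = 0.354 W/m²

N₂O: 0.120 × (√385 − √278) = 0.120 × (19.6214 − 16.6733) = 0.120 × 2.9481 = 0.3538 W/m².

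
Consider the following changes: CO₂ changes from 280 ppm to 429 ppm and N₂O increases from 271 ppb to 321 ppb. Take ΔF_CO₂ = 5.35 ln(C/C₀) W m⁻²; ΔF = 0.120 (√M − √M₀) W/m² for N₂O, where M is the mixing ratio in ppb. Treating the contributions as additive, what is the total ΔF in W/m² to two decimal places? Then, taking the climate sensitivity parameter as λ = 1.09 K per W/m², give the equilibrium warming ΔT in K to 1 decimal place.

ΔF = 2.46 W/m²; ΔT = 2.7 K

CO₂: 5.35 × ln(429/280) = 5.35 × ln(1.53214) = 5.35 × 0.42667 = 2.2827 W/m².
N₂O: 0.120 × (√321 − √271) = 0.120 × (17.9165 − 16.4621) = 0.120 × 1.4544 = 0.1745 W/m².
Total ΔF = 2.2827 + 0.1745 = 2.4572 W/m².
ΔT = λ ΔF = 1.09 × 2.46 = 2.6814 K.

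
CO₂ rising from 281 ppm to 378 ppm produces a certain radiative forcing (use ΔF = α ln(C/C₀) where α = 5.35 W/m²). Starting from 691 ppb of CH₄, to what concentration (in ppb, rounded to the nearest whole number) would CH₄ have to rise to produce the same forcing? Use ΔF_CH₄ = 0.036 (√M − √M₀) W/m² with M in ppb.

M ≈ 4950 ppb

CO₂ forcing: 5.35 × ln(378/281) = 5.35 × 0.296540 = 1.58649 W/m².
Set 0.036(√M − √691) = 1.58649: √M = 1.58649/0.036 + √691 = 44.0692 + 26.2869 = 70.3561.
M = (70.3561)² = 4949.98 ppb.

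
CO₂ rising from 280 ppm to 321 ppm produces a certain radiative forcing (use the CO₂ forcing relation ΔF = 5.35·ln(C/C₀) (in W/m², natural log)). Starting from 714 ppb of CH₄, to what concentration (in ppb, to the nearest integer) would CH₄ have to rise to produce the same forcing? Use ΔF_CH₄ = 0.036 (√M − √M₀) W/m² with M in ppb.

CO₂ forcing: 5.35 × ln(321/280) = 5.35 × 0.136652 = 0.73109 W/m².
Set 0.036(√M − √714) = 0.73109: √M = 0.73109/0.036 + √714 = 20.3081 + 26.7208 = 47.0289.
M = (47.0289)² = 2211.72 ppb.

M ≈ 2212 ppb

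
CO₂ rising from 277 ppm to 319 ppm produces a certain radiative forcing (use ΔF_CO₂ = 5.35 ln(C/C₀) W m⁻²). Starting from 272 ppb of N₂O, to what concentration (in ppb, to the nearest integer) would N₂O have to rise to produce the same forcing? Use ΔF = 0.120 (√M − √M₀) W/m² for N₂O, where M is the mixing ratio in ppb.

M ≈ 519 ppb

CO₂ forcing: 5.35 × ln(319/277) = 5.35 × 0.141174 = 0.75528 W/m².
Set 0.120(√M − √272) = 0.75528: √M = 0.75528/0.120 + √272 = 6.2940 + 16.4924 = 22.7864.
M = (22.7864)² = 519.22 ppb.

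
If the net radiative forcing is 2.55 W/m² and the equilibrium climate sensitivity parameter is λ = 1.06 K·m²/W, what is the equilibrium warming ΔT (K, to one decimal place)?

ΔT = 2.7 K

ΔT = λ ΔF = 1.06 × 2.55 = 2.7030 K.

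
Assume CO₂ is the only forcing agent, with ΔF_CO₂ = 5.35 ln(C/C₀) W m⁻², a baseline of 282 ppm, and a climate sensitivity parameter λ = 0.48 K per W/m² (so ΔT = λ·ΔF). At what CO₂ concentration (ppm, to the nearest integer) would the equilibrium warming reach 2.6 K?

Required forcing: ΔF = ΔT/λ = 2.6/0.48 = 5.4167 W/m².
Then ln(C/282) = ΔF/5.35 = 5.4167/5.35 = 1.01247.
So C = 282 × e^1.01247 = 282 × 2.75239 = 776.17 ppm.

C ≈ 776 ppm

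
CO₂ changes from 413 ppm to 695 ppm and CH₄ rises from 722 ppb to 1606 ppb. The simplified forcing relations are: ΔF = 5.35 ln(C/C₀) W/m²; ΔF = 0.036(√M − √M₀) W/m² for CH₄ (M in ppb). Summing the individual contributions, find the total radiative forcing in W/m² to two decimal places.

CO₂: 5.35 × ln(695/413) = 5.35 × ln(1.68281) = 5.35 × 0.52047 = 2.7845 W/m².
CH₄: 0.036 × (√1606 − √722) = 0.036 × (40.0749 − 26.8701) = 0.036 × 13.2048 = 0.4754 W/m².
Total ΔF = 2.7845 + 0.4754 = 3.2599 W/m².

ΔF = 3.26 W/m²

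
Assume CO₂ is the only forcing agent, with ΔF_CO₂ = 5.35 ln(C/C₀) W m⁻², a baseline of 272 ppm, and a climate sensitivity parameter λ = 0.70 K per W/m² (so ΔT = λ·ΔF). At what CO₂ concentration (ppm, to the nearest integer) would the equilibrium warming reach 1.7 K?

Required forcing: ΔF = ΔT/λ = 1.7/0.70 = 2.4286 W/m².
Then ln(C/272) = ΔF/5.35 = 2.4286/5.35 = 0.45394.
So C = 272 × e^0.45394 = 272 × 1.57450 = 428.26 ppm.

C ≈ 428 ppm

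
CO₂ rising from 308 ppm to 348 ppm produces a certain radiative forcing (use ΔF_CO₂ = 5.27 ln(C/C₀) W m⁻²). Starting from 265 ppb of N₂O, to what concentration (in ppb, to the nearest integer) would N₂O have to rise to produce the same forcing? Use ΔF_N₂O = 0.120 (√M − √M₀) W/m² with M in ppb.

CO₂ forcing: 5.27 × ln(348/308) = 5.27 × 0.122103 = 0.64348 W/m².
Set 0.120(√M − √265) = 0.64348: √M = 0.64348/0.120 + √265 = 5.3623 + 16.2788 = 21.6411.
M = (21.6411)² = 468.34 ppb.

M ≈ 468 ppb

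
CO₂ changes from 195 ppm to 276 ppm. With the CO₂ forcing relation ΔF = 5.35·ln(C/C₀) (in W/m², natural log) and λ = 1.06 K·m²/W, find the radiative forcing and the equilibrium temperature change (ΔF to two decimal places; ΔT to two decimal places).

CO₂: 5.35 × ln(276/195) = 5.35 × ln(1.41538) = 5.35 × 0.34740 = 1.8586 W/m².
ΔT = λ ΔF = 1.06 × 1.86 = 1.9716 K.

ΔF = 1.86 W/m²; ΔT = 1.97 K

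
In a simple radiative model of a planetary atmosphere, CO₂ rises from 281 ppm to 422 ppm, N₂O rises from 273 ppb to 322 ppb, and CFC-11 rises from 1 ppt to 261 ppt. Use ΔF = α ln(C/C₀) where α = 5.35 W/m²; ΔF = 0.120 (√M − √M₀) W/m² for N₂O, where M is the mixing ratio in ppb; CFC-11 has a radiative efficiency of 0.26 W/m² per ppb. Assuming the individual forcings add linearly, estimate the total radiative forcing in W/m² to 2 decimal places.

CO₂: 5.35 × ln(422/281) = 5.35 × ln(1.50178) = 5.35 × 0.40665 = 2.1756 W/m².
N₂O: 0.120 × (√322 − √273) = 0.120 × (17.9444 − 16.5227) = 0.120 × 1.4217 = 0.1706 W/m².
CFC-11: Δ = 261 − 1 = 260 ppt = 0.260 ppb; ΔF = 0.26 × 0.260 = 0.0676 W/m².
Total ΔF = 2.1756 + 0.1706 + 0.0676 = 2.4138 W/m².

ΔF = 2.41 W/m²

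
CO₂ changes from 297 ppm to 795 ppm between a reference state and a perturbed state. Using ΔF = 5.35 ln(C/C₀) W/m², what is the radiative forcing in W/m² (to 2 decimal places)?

ΔF = 5.27 W/m²

CO₂ absorption bands are partially saturated, so forcing scales with the logarithm of the concentration ratio.
CO₂: 5.35 × ln(795/297) = 5.35 × ln(2.67677) = 5.35 × 0.98461 = 5.2677 W/m².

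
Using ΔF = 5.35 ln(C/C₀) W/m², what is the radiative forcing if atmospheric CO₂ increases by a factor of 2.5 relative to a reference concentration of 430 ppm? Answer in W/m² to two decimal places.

ΔF = 4.90 W/m²

Because the forcing depends only on the ratio C/C₀, the initial concentration does not enter.
ΔF = 5.35 × ln(2.5) = 5.35 × 0.91629 = 4.9022 W/m².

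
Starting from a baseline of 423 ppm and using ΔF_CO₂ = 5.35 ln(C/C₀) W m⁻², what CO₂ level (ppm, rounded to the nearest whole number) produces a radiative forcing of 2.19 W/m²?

Set 5.35 ln(C/423) = 2.19, so ln(C/423) = 2.19/5.35 = 0.40935.
Then C/423 = e^0.40935 = 1.50584, giving C = 423 × 1.50584 = 636.97 ppm.

C ≈ 637 ppm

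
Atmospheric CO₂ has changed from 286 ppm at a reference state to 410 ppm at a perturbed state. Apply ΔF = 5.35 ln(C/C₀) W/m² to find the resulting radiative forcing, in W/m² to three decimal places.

CO₂: 5.35 × ln(410/286) = 5.35 × ln(1.43357) = 5.35 × 0.36017 = 1.9269 W/m².

ΔF = 1.927 W/m²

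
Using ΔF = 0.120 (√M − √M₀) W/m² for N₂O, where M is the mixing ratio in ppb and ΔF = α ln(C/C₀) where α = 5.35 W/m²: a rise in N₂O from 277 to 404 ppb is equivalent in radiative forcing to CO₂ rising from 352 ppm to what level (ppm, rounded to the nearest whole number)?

N₂O forcing: 0.120 × (√404 − √277) = 0.120 × (20.0998 − 16.6433) = 0.120 × 3.4565 = 0.41478 W/m².
Set 5.35 ln(C/352) = 0.41478: ln(C/352) = 0.41478/5.35 = 0.07753, so C = 352 × e^0.07753 = 352 × 1.08061 = 380.37 ppm.

C ≈ 380 ppm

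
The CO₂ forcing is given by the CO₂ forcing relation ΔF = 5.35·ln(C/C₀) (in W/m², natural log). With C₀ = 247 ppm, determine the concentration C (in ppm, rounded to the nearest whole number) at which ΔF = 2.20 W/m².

Set 5.35 ln(C/247) = 2.20, so ln(C/247) = 2.20/5.35 = 0.41121.
Then C/247 = e^0.41121 = 1.50864, giving C = 247 × 1.50864 = 372.63 ppm.

C ≈ 373 ppm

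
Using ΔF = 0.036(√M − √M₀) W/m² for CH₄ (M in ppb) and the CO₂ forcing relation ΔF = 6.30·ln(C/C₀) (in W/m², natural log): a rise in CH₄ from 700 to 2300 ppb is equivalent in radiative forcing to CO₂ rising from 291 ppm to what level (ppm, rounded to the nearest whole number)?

CH₄ forcing: 0.036 × (√2300 − √700) = 0.036 × (47.9583 − 26.4575) = 0.036 × 21.5008 = 0.77403 W/m².
Set 6.30 ln(C/291) = 0.77403: ln(C/291) = 0.77403/6.30 = 0.12286, so C = 291 × e^0.12286 = 291 × 1.13073 = 329.04 ppm.

C ≈ 329 ppm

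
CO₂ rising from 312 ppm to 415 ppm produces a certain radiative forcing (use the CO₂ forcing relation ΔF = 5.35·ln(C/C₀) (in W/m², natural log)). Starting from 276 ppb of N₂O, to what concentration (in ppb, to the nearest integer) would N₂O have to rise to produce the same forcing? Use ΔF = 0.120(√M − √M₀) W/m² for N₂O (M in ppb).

CO₂ forcing: 5.35 × ln(415/312) = 5.35 × 0.285275 = 1.52622 W/m².
Set 0.120(√M − √276) = 1.52622: √M = 1.52622/0.120 + √276 = 12.7185 + 16.6132 = 29.3317.
M = (29.3317)² = 860.35 ppb.

M ≈ 860 ppb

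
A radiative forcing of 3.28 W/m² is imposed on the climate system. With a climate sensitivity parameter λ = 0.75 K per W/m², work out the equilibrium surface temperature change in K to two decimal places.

ΔT = 2.46 K

ΔT = λ ΔF = 0.75 × 3.28 = 2.4600 K.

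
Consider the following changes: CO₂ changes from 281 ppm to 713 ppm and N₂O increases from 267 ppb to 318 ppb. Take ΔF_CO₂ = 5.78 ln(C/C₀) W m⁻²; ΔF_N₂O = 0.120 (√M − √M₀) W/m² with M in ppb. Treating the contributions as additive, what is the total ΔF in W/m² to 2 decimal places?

CO₂: 5.78 × ln(713/281) = 5.78 × ln(2.53737) = 5.78 × 0.93113 = 5.3819 W/m².
N₂O: 0.120 × (√318 − √267) = 0.120 × (17.8326 − 16.3401) = 0.120 × 1.4925 = 0.1791 W/m².
Total ΔF = 5.3819 + 0.1791 = 5.5610 W/m².

ΔF = 5.56 W/m²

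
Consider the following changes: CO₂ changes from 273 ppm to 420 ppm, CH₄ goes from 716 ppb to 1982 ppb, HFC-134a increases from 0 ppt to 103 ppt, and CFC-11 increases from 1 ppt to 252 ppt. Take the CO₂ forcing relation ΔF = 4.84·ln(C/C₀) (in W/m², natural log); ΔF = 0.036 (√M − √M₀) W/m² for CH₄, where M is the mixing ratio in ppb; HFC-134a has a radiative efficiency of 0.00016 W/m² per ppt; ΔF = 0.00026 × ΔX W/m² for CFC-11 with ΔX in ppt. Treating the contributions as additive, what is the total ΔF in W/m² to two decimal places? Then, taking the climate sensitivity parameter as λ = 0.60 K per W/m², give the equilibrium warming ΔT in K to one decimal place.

CO₂: 4.84 × ln(420/273) = 4.84 × ln(1.53846) = 4.84 × 0.43078 = 2.0850 W/m².
CH₄: 0.036 × (√1982 − √716) = 0.036 × (44.5197 − 26.7582) = 0.036 × 17.7615 = 0.6394 W/m².
HFC-134a: ΔF = 0.00016 × (103 − 0) = 0.00016 × 103 = 0.0165 W/m².
CFC-11: ΔF = 0.00026 × (252 − 1) = 0.00026 × 251 = 0.0653 W/m².
Total ΔF = 2.0850 + 0.6394 + 0.0165 + 0.0653 = 2.8062 W/m².
ΔT = λ ΔF = 0.60 × 2.81 = 1.6860 K.

ΔF = 2.81 W/m²; ΔT = 1.7 K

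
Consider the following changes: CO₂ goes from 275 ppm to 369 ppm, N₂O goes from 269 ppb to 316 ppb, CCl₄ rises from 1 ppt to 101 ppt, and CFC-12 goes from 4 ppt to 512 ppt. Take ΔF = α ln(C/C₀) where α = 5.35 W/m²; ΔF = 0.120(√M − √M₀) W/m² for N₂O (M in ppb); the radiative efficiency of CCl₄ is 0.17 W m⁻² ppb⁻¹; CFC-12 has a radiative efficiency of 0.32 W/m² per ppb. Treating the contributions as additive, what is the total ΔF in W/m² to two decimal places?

ΔF = 1.92 W/m²

CO₂: 5.35 × ln(369/275) = 5.35 × ln(1.34182) = 5.35 × 0.29403 = 1.5731 W/m².
N₂O: 0.120 × (√316 − √269) = 0.120 × (17.7764 − 16.4012) = 0.120 × 1.3752 = 0.1650 W/m².
CCl₄: Δ = 101 − 1 = 100 ppt = 0.100 ppb; ΔF = 0.17 × 0.100 = 0.0170 W/m².
CFC-12: Δ = 512 − 4 = 508 ppt = 0.508 ppb; ΔF = 0.32 × 0.508 = 0.1626 W/m².
Total ΔF = 1.5731 + 0.1650 + 0.0170 + 0.1626 = 1.9177 W/m².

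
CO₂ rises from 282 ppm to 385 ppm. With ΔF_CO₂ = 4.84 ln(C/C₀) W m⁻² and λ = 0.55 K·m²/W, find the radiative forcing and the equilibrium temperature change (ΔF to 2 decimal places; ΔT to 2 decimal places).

ΔF = 1.51 W/m²; ΔT = 0.83 K

CO₂: 4.84 × ln(385/282) = 4.84 × ln(1.36525) = 4.84 × 0.31134 = 1.5069 W/m².
ΔT = λ ΔF = 0.55 × 1.51 = 0.8305 K.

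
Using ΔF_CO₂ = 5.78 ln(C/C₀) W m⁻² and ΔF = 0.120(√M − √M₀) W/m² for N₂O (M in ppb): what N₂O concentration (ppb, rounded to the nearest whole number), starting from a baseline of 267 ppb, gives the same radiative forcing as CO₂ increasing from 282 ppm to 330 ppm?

M ≈ 572 ppb

CO₂ forcing: 5.78 × ln(330/282) = 5.78 × 0.157186 = 0.90854 W/m².
Set 0.120(√M − √267) = 0.90854: √M = 0.90854/0.120 + √267 = 7.5712 + 16.3401 = 23.9113.
M = (23.9113)² = 571.75 ppb.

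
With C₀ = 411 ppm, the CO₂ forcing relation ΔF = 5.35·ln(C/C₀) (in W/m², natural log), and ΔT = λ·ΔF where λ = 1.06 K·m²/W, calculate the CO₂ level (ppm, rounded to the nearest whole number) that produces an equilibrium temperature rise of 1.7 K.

C ≈ 555 ppm

Required forcing: ΔF = ΔT/λ = 1.7/1.06 = 1.6038 W/m².
Then ln(C/411) = ΔF/5.35 = 1.6038/5.35 = 0.29978.
So C = 411 × e^0.29978 = 411 × 1.34956 = 554.67 ppm.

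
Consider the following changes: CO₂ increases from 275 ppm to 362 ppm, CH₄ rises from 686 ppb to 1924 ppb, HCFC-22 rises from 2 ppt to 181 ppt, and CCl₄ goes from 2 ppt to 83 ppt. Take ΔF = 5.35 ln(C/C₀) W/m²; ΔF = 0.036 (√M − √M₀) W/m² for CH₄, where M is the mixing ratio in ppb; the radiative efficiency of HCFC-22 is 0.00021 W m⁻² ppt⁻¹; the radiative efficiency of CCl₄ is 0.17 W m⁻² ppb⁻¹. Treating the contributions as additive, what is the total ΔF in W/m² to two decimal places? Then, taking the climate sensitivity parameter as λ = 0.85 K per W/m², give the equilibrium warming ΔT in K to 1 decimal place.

CO₂: 5.35 × ln(362/275) = 5.35 × ln(1.31636) = 5.35 × 0.27487 = 1.4706 W/m².
CH₄: 0.036 × (√1924 − √686) = 0.036 × (43.8634 − 26.1916) = 0.036 × 17.6718 = 0.6362 W/m².
HCFC-22: ΔF = 0.00021 × (181 − 2) = 0.00021 × 179 = 0.0376 W/m².
CCl₄: Δ = 83 − 2 = 81 ppt = 0.081 ppb; ΔF = 0.17 × 0.081 = 0.0138 W/m².
Total ΔF = 1.4706 + 0.6362 + 0.0376 + 0.0138 = 2.1582 W/m².
ΔT = λ ΔF = 0.85 × 2.16 = 1.8360 K.

ΔF = 2.16 W/m²; ΔT = 1.8 K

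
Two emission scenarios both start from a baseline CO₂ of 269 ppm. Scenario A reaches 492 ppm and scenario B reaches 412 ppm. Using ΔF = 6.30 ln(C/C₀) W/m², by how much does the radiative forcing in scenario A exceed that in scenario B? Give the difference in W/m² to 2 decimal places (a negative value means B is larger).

ΔF_A − ΔF_B = 1.12 W/m²

ΔF_A = 6.30 ln(492/269) = 6.30 × 0.60377 = 3.8038 W/m².
ΔF_B = 6.30 ln(412/269) = 6.30 × 0.42631 = 2.6858 W/m².
Difference: 3.8038 − 2.6858 = 1.1180 W/m².
(Equivalently, ΔF_A − ΔF_B = 6.30 ln(492/412) = 6.30 × 0.17746 = 1.1180 W/m².)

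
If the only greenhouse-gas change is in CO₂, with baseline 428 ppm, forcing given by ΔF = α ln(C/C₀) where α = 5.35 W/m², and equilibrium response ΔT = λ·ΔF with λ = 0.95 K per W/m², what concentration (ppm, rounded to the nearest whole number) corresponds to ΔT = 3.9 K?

C ≈ 922 ppm

Required forcing: ΔF = ΔT/λ = 3.9/0.95 = 4.1053 W/m².
Then ln(C/428) = ΔF/5.35 = 4.1053/5.35 = 0.76735.
So C = 428 × e^0.76735 = 428 × 2.15405 = 921.93 ppm.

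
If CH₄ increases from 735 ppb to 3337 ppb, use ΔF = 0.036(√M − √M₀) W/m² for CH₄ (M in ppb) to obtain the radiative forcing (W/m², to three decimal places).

ΔF = 1.104 W/m²

CH₄: 0.036 × (√3337 − √735) = 0.036 × (57.7668 − 27.1109) = 0.036 × 30.6559 = 1.1036 W/m².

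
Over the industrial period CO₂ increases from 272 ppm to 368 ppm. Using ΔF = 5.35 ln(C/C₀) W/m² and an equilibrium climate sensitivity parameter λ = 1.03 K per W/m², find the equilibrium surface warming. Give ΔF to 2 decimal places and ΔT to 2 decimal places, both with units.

ΔF = 1.62 W/m²; ΔT = 1.67 K

CO₂: 5.35 × ln(368/272) = 5.35 × ln(1.35294) = 5.35 × 0.30228 = 1.6172 W/m².
ΔT = λ ΔF = 1.03 × 1.62 = 1.6686 K.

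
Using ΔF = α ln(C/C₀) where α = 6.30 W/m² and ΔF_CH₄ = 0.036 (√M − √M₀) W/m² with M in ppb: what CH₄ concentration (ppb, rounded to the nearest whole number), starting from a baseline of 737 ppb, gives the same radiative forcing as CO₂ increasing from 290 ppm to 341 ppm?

M ≈ 3080 ppb

CO₂ forcing: 6.30 × ln(341/290) = 6.30 × 0.162002 = 1.02061 W/m².
Set 0.036(√M − √737) = 1.02061: √M = 1.02061/0.036 + √737 = 28.3503 + 27.1477 = 55.4980.
M = (55.4980)² = 3080.03 ppb.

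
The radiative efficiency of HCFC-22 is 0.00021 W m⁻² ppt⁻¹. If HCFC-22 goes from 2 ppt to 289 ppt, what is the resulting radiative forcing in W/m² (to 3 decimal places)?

HCFC-22: ΔF = 0.00021 × (289 − 2) = 0.00021 × 287 = 0.0603 W/m².

ΔF = 0.060 W/m²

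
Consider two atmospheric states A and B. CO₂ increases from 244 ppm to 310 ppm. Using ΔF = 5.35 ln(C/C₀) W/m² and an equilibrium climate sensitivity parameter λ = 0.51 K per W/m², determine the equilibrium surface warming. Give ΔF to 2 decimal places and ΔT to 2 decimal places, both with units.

CO₂: 5.35 × ln(310/244) = 5.35 × ln(1.27049) = 5.35 × 0.23940 = 1.2808 W/m².
ΔT = λ ΔF = 0.51 × 1.28 = 0.6528 K.

ΔF = 1.28 W/m²; ΔT = 0.65 K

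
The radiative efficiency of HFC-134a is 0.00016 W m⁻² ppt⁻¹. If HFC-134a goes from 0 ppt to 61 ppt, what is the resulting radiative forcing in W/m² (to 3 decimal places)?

HFC-134a: ΔF = 0.00016 × (61 − 0) = 0.00016 × 61 = 0.0098 W/m².

ΔF = 0.010 W/m²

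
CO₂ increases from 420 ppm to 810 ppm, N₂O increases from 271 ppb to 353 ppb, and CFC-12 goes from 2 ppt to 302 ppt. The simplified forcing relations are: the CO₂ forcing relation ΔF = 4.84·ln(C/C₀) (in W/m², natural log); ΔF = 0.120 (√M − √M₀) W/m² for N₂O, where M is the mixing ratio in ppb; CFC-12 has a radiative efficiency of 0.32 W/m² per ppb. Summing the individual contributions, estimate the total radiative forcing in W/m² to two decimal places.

ΔF = 3.55 W/m²

CO₂: 4.84 × ln(810/420) = 4.84 × ln(1.92857) = 4.84 × 0.65678 = 3.1788 W/m².
N₂O: 0.120 × (√353 − √271) = 0.120 × (18.7883 − 16.4621) = 0.120 × 2.3262 = 0.2791 W/m².
CFC-12: Δ = 302 − 2 = 300 ppt = 0.300 ppb; ΔF = 0.32 × 0.300 = 0.0960 W/m².
Total ΔF = 3.1788 + 0.2791 + 0.0960 = 3.5539 W/m².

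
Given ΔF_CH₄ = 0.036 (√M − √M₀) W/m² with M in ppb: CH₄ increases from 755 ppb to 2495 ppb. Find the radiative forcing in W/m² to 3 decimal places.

ΔF = 0.809 W/m²

CH₄: 0.036 × (√2495 − √755) = 0.036 × (49.9500 − 27.4773) = 0.036 × 22.4727 = 0.8090 W/m².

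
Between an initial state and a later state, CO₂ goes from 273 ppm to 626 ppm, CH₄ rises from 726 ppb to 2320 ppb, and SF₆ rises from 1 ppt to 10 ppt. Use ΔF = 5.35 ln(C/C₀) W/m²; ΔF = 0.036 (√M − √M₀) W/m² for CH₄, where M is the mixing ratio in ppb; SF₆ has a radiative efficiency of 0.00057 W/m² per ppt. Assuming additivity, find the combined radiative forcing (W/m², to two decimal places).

ΔF = 5.21 W/m²

CO₂: 5.35 × ln(626/273) = 5.35 × ln(2.29304) = 5.35 × 0.82988 = 4.4399 W/m².
CH₄: 0.036 × (√2320 − √726) = 0.036 × (48.1664 − 26.9444) = 0.036 × 21.2220 = 0.7640 W/m².
SF₆: ΔF = 0.00057 × (10 − 1) = 0.00057 × 9 = 0.0051 W/m².
Total ΔF = 4.4399 + 0.7640 + 0.0051 = 5.2090 W/m².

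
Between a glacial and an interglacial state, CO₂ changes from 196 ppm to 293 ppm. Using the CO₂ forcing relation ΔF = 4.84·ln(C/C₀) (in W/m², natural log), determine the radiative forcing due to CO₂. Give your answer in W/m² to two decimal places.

CO₂: 4.84 × ln(293/196) = 4.84 × ln(1.49490) = 4.84 × 0.40206 = 1.9460 W/m².

ΔF = 1.95 W/m²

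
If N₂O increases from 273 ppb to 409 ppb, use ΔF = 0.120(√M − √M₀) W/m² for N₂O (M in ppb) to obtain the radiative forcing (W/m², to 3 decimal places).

ΔF = 0.444 W/m²

N₂O: 0.120 × (√409 − √273) = 0.120 × (20.2237 − 16.5227) = 0.120 × 3.7010 = 0.4441 W/m².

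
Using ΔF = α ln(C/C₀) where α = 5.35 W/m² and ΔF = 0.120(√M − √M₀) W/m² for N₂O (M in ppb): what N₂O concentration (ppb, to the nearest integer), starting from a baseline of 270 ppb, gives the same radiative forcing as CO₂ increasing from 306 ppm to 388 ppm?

CO₂ forcing: 5.35 × ln(388/306) = 5.35 × 0.237420 = 1.27020 W/m².
Set 0.120(√M − √270) = 1.27020: √M = 1.27020/0.120 + √270 = 10.5850 + 16.4317 = 27.0167.
M = (27.0167)² = 729.90 ppb.

M ≈ 730 ppb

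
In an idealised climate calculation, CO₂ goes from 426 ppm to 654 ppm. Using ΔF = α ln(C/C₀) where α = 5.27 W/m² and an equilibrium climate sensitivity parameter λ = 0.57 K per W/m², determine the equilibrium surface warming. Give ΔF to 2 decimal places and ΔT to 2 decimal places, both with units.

CO₂: 5.27 × ln(654/426) = 5.27 × ln(1.53521) = 5.27 × 0.42867 = 2.2591 W/m².
ΔT = λ ΔF = 0.57 × 2.26 = 1.2882 K.

ΔF = 2.26 W/m²; ΔT = 1.29 K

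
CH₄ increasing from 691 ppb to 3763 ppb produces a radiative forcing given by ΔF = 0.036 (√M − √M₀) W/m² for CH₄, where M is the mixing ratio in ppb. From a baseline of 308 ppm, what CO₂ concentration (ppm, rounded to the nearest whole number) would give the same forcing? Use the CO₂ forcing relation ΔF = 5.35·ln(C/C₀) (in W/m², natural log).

CH₄ forcing: 0.036 × (√3763 − √691) = 0.036 × (61.3433 − 26.2869) = 0.036 × 35.0564 = 1.26203 W/m².
Set 5.35 ln(C/308) = 1.26203: ln(C/308) = 1.26203/5.35 = 0.23589, so C = 308 × e^0.23589 = 308 × 1.26604 = 389.94 ppm.

C ≈ 390 ppm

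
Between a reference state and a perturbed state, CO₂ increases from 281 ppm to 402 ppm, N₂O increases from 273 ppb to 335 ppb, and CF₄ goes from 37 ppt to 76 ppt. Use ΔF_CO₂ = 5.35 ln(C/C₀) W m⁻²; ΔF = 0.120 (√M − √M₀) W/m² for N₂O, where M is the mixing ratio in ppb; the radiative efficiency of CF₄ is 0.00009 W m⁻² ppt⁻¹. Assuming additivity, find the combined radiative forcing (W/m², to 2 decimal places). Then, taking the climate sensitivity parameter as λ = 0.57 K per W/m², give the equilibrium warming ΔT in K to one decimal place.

ΔF = 2.13 W/m²; ΔT = 1.2 K

CO₂: 5.35 × ln(402/281) = 5.35 × ln(1.43060) = 5.35 × 0.35809 = 1.9158 W/m².
N₂O: 0.120 × (√335 − √273) = 0.120 × (18.3030 − 16.5227) = 0.120 × 1.7803 = 0.2136 W/m².
CF₄: ΔF = 0.00009 × (76 − 37) = 0.00009 × 39 = 0.0035 W/m².
Total ΔF = 1.9158 + 0.2136 + 0.0035 = 2.1329 W/m².
ΔT = λ ΔF = 0.57 × 2.13 = 1.2141 K.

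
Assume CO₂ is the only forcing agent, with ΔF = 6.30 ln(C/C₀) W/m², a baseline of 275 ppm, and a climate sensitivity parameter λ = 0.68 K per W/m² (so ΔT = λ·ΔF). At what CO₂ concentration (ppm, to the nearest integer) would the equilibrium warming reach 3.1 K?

Required forcing: ΔF = ΔT/λ = 3.1/0.68 = 4.5588 W/m².
Then ln(C/275) = ΔF/6.30 = 4.5588/6.30 = 0.72362.
So C = 275 × e^0.72362 = 275 × 2.06188 = 567.02 ppm.

C ≈ 567 ppm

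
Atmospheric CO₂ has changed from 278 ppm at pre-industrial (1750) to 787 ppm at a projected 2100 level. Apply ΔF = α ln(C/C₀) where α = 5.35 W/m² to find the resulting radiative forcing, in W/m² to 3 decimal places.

ΔF = 5.567 W/m²

CO₂: 5.35 × ln(787/278) = 5.35 × ln(2.83094) = 5.35 × 1.04061 = 5.5673 W/m².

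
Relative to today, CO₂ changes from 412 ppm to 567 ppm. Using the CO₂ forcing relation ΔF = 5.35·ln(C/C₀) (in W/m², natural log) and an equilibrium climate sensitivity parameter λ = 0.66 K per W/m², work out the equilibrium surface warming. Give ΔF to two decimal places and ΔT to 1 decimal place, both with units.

ΔF = 1.71 W/m²; ΔT = 1.1 K

CO₂: 5.35 × ln(567/412) = 5.35 × ln(1.37621) = 5.35 × 0.31933 = 1.7084 W/m².
ΔT = λ ΔF = 0.66 × 1.71 = 1.1286 K.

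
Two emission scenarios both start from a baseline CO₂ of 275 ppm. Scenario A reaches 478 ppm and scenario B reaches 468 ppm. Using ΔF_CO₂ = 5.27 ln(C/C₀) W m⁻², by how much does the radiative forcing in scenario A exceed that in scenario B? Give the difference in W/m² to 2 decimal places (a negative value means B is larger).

ΔF_A = 5.27 ln(478/275) = 5.27 × 0.55284 = 2.9135 W/m².
ΔF_B = 5.27 ln(468/275) = 5.27 × 0.53170 = 2.8021 W/m².
Difference: 2.9135 − 2.8021 = 0.1114 W/m².
(Equivalently, ΔF_A − ΔF_B = 5.27 ln(478/468) = 5.27 × 0.02114 = 0.1114 W/m².)

ΔF_A − ΔF_B = 0.11 W/m²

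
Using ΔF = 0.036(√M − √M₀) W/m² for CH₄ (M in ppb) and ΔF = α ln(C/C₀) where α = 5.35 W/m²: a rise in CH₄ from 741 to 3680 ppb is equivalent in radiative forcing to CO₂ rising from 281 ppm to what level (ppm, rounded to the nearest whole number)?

CH₄ forcing: 0.036 × (√3680 − √741) = 0.036 × (60.6630 − 27.2213) = 0.036 × 33.4417 = 1.20390 W/m².
Set 5.35 ln(C/281) = 1.20390: ln(C/281) = 1.20390/5.35 = 0.22503, so C = 281 × e^0.22503 = 281 × 1.25236 = 351.91 ppm.

C ≈ 352 ppm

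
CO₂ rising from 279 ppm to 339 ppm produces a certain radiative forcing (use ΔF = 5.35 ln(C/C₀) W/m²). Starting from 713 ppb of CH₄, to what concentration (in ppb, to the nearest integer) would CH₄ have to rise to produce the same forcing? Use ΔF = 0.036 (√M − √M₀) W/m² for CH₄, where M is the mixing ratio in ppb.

M ≈ 3097 ppb

CO₂ forcing: 5.35 × ln(339/279) = 5.35 × 0.194788 = 1.04212 W/m².
Set 0.036(√M − √713) = 1.04212: √M = 1.04212/0.036 + √713 = 28.9478 + 26.7021 = 55.6499.
M = (55.6499)² = 3096.91 ppb.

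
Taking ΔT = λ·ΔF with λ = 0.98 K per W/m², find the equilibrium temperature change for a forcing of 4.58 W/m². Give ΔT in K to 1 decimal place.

ΔT = 4.5 K

ΔT = λ ΔF = 0.98 × 4.58 = 4.4884 K.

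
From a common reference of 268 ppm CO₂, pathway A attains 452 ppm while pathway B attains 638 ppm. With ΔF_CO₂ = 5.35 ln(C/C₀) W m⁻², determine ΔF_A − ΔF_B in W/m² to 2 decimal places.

ΔF_A − ΔF_B = -1.84 W/m²

ΔF_A = 5.35 ln(452/268) = 5.35 × 0.52270 = 2.7964 W/m².
ΔF_B = 5.35 ln(638/268) = 5.35 × 0.86735 = 4.6403 W/m².
Difference: 2.7964 − 4.6403 = -1.8439 W/m².
(Equivalently, ΔF_A − ΔF_B = 5.35 ln(452/638) = 5.35 × -0.34466 = -1.8439 W/m².)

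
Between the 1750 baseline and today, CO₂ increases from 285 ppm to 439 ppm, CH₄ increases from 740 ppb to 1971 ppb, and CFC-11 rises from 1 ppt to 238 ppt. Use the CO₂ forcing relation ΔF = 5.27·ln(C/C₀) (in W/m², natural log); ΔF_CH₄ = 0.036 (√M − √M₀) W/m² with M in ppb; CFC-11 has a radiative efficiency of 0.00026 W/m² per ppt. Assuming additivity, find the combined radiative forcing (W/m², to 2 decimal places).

ΔF = 2.96 W/m²

CO₂: 5.27 × ln(439/285) = 5.27 × ln(1.54035) = 5.27 × 0.43201 = 2.2767 W/m².
CH₄: 0.036 × (√1971 − √740) = 0.036 × (44.3959 − 27.2029) = 0.036 × 17.1930 = 0.6189 W/m².
CFC-11: ΔF = 0.00026 × (238 − 1) = 0.00026 × 237 = 0.0616 W/m².
Total ΔF = 2.2767 + 0.6189 + 0.0616 = 2.9572 W/m².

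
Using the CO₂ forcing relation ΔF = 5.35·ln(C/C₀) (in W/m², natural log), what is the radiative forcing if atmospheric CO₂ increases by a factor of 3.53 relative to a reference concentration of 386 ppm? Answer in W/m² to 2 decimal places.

ΔF = 5.35 × ln(3.53) = 5.35 × 1.26130 = 6.7480 W/m².

ΔF = 6.75 W/m²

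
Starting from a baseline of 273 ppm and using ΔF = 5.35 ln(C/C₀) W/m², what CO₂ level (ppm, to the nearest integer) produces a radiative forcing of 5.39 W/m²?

Set 5.35 ln(C/273) = 5.39, so ln(C/273) = 5.39/5.35 = 1.00748.
Then C/273 = e^1.00748 = 2.73869, giving C = 273 × 2.73869 = 747.66 ppm.

C ≈ 748 ppm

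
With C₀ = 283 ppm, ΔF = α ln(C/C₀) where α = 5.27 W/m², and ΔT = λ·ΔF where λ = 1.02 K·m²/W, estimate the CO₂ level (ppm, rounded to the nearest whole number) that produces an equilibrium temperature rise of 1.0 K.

Required forcing: ΔF = ΔT/λ = 1.0/1.02 = 0.9804 W/m².
Then ln(C/283) = ΔF/5.27 = 0.9804/5.27 = 0.18603.
So C = 283 × e^0.18603 = 283 × 1.20446 = 340.86 ppm.

C ≈ 341 ppm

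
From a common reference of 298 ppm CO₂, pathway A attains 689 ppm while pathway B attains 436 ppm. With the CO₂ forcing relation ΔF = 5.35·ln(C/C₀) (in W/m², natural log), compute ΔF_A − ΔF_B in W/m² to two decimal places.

ΔF_A − ΔF_B = 2.45 W/m²

ΔF_A = 5.35 ln(689/298) = 5.35 × 0.83815 = 4.4841 W/m².
ΔF_B = 5.35 ln(436/298) = 5.35 × 0.38055 = 2.0359 W/m².
Difference: 4.4841 − 2.0359 = 2.4482 W/m².
(Equivalently, ΔF_A − ΔF_B = 5.35 ln(689/436) = 5.35 × 0.45760 = 2.4482 W/m².)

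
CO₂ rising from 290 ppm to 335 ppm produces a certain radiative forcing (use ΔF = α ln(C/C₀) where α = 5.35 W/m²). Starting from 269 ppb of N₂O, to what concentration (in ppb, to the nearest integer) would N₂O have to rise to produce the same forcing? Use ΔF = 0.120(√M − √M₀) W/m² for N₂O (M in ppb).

M ≈ 521 ppb

CO₂ forcing: 5.35 × ln(335/290) = 5.35 × 0.144250 = 0.77174 W/m².
Set 0.120(√M − √269) = 0.77174: √M = 0.77174/0.120 + √269 = 6.4312 + 16.4012 = 22.8324.
M = (22.8324)² = 521.32 ppb.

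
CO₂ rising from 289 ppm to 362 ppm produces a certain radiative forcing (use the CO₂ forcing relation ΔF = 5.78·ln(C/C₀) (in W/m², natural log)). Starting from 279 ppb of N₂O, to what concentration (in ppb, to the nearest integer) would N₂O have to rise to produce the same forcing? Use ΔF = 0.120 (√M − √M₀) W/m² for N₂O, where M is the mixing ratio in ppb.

M ≈ 759 ppb

CO₂ forcing: 5.78 × ln(362/289) = 5.78 × 0.225218 = 1.30176 W/m².
Set 0.120(√M − √279) = 1.30176: √M = 1.30176/0.120 + √279 = 10.8480 + 16.7033 = 27.5513.
M = (27.5513)² = 759.07 ppb.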